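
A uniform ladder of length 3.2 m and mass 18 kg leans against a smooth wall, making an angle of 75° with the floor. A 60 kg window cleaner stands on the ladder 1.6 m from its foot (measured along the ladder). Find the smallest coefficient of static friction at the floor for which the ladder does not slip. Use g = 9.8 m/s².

μ_min ≈ 0.134

Taking torques about the foot of the ladder:
Ladder weight 18×9.8 = 176.4 N acts at 1.6 m along the ladder; its horizontal arm is 1.6·cos75° = 0.4141 m → τ = 73.05 N·m clockwise.
Window cleaner: 60×9.8 = 588 N at 1.6 m → arm 0.4141 m → τ = 243.5 N·m clockwise.
Wall normal N acts horizontally at the top; its moment arm is the height L sinθ = 3.2·sin75° = 3.091 m, counterclockwise.
Στ = 0 ⇒ N × 3.091 = 316.6 ⇒ N = 102.4 N.
ΣFx = 0 ⇒ f = N_wall = 102.4 N. ΣFy = 0 ⇒ N_floor = 764.4 N.
μ_min = f / N_floor = 102.4 / 764.4 = 0.134.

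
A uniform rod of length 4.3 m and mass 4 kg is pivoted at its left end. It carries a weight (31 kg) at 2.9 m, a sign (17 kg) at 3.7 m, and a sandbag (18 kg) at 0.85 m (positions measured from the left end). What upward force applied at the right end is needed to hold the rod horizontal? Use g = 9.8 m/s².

F ≈ 403 N

Choose the left end as the axis so the unknown pivot reaction has zero arm there.
Beam weight: 4 × 9.8 = 39.2 N down at 2.15 m → arm 2.15 m, τ = 39.2 × 2.15 = 84.28 N·m clockwise.
Weight: 31 × 9.8 = 303.8 N down at 2.9 m → arm 2.9 m, τ = 303.8 × 2.9 = 881 N·m clockwise.
Sign: 17 × 9.8 = 166.6 N down at 3.7 m → arm 3.7 m, τ = 166.6 × 3.7 = 616.4 N·m clockwise.
Sandbag: 18 × 9.8 = 176.4 N down at 0.85 m → arm 0.85 m, τ = 176.4 × 0.85 = 149.9 N·m clockwise.
Net moment of the loads = 1732 N·m clockwise.
The upward force F acts at the right end, arm 4.3 m, giving F × 4.3 counterclockwise.
Setting net torque to zero: F × 4.3 = 1732 → F = 1732 / 4.3 = 403 N.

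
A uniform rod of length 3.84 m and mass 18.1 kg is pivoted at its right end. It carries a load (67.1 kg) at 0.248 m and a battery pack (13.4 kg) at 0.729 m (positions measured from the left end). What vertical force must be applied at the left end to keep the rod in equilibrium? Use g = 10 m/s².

F ≈ 827 N

Sum moments about the right end (the unknown pivot reaction has zero arm there).
Beam weight: 18.1 × 10 = 181 N down at 1.92 m → arm 1.92 m, τ = 181 × 1.92 = 347.5 N·m counterclockwise.
Load: 67.1 × 10 = 671 N down at 0.248 m → arm 3.592 m, τ = 671 × 3.592 = 2410 N·m counterclockwise.
Battery pack: 13.4 × 10 = 134 N down at 0.729 m → arm 3.111 m, τ = 134 × 3.111 = 416.9 N·m counterclockwise.
Net moment of the loads = 3174 N·m counterclockwise.
The upward force F acts at the left end, arm 3.84 m, giving F × 3.84 clockwise.
Setting net torque to zero: F × 3.84 = 3174 → F = 3174 / 3.84 = 827 N.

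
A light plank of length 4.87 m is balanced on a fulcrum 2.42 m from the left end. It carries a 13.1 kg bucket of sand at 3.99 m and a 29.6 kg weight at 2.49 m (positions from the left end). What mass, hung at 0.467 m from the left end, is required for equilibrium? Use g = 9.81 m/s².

m ≈ 11.6 kg

Sum moments about the fulcrum (at 2.42 m from the left end) (the support reaction has zero arm there).
Bucket of sand: 13.1 × 9.81 = 128.5 N down at 3.99 m → arm 1.57 m, τ = 128.5 × 1.57 = 201.7 N·m clockwise.
Weight: 29.6 × 9.81 = 290.4 N down at 2.49 m → arm 0.07 m, τ = 290.4 × 0.07 = 20.33 N·m clockwise.
Net moment of known loads = 222 N·m clockwise.
An unknown mass m at 0.467 m has arm 1.953 m; its moment is m·g·1.953 counterclockwise.
For rotational equilibrium, m × 9.81 × 1.953 = 222, so m = 222 / (9.81 × 1.953) = 11.6 kg.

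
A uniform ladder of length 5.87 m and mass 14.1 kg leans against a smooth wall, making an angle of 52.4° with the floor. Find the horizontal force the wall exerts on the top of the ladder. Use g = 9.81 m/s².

Sum moments about the foot of the ladder (the floor normal and friction both act there and drop out).
Ladder weight 14.1×9.81 = 138.3 N acts at 2.935 m along the ladder; its horizontal arm is 2.935·cos52.4° = 1.791 m → τ = 247.7 N·m clockwise.
Wall normal N acts horizontally at the top; its moment arm is the height L sinθ = 5.87·sin52.4° = 4.651 m, counterclockwise.
Balancing moments: N × 4.651 = 247.7, giving N = 53.3 N.

N_wall ≈ 53.3 N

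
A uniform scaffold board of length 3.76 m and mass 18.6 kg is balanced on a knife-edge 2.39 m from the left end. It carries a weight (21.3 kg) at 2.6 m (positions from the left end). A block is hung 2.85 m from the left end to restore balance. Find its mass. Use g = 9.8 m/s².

m ≈ 10.9 kg

Take moments about the knife-edge (at 2.39 m from the left end).
Beam weight: 18.6 × 9.8 = 182.3 N down at 1.88 m → arm 0.51 m, τ = 182.3 × 0.51 = 92.97 N·m counterclockwise.
Weight: 21.3 × 9.8 = 208.7 N down at 2.6 m → arm 0.21 m, τ = 208.7 × 0.21 = 43.83 N·m clockwise.
Net moment of known loads = 49.14 N·m counterclockwise.
An unknown mass m at 2.85 m has arm 0.46 m; its moment is m·g·0.46 clockwise.
For rotational equilibrium, m × 9.8 × 0.46 = 49.14, so m = 49.14 / (9.8 × 0.46) = 10.9 kg.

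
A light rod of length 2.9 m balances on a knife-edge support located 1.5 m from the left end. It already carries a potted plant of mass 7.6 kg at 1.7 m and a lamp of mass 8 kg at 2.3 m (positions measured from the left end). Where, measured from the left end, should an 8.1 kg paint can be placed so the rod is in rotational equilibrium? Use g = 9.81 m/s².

x ≈ 0.522 m from the left end

Sum moments about the knife-edge support (at 1.5 m from the left end) (the support reaction has zero arm there).
Potted plant: 7.6 × 9.81 = 74.56 N down at 1.7 m → arm 0.2 m, τ = 74.56 × 0.2 = 14.91 N·m clockwise.
Lamp: 8 × 9.81 = 78.48 N down at 2.3 m → arm 0.8 m, τ = 78.48 × 0.8 = 62.78 N·m clockwise.
Net moment of existing loads = 77.69 N·m clockwise.
The paint can weighs 8.1 × 9.81 = 79.46 N and must supply an equal counterclockwise moment, so its lever arm about the knife-edge support is 77.69 / 79.46 = 0.978 m.
That puts it at 1.5 − 0.978 = 0.522 m from the left end.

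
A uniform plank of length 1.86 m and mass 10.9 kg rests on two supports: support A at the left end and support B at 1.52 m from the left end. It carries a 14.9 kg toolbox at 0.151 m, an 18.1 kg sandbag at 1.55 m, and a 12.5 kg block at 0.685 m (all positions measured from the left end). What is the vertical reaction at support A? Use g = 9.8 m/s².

R_A ≈ 237 N

About support B:
Beam weight: 10.9 × 9.8 = 106.8 N down at 0.93 m → arm 0.59 m, τ = 106.8 × 0.59 = 63.01 N·m counterclockwise.
Toolbox: 14.9 × 9.8 = 146 N down at 0.151 m → arm 1.369 m, τ = 146 × 1.369 = 199.9 N·m counterclockwise.
Sandbag: 18.1 × 9.8 = 177.4 N down at 1.55 m → arm 0.03 m, τ = 177.4 × 0.03 = 5.322 N·m clockwise.
Block: 12.5 × 9.8 = 122.5 N down at 0.685 m → arm 0.835 m, τ = 122.5 × 0.835 = 102.3 N·m counterclockwise.
Net load moment about support B = 359.9 N·m counterclockwise.
Reaction R at support A is upward at 0 m, arm 1.52 m → moment R × 1.52 clockwise.
For rotational equilibrium, R × 1.52 = 359.9, so R = 237 N.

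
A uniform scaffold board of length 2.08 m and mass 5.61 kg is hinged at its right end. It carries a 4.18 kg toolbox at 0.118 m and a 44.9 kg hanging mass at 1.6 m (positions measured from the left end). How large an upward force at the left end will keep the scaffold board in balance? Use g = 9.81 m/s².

F ≈ 168 N

Take moments about the right end.
Beam weight: 5.61 × 9.81 = 55.03 N down at 1.04 m → arm 1.04 m, τ = 55.03 × 1.04 = 57.23 N·m counterclockwise.
Toolbox: 4.18 × 9.81 = 41.01 N down at 0.118 m → arm 1.962 m, τ = 41.01 × 1.962 = 80.46 N·m counterclockwise.
Hanging mass: 44.9 × 9.81 = 440.5 N down at 1.6 m → arm 0.48 m, τ = 440.5 × 0.48 = 211.4 N·m counterclockwise.
Net moment of the loads = 349.1 N·m counterclockwise.
The upward force F acts at the left end, arm 2.08 m, giving F × 2.08 clockwise.
For rotational equilibrium, F × 2.08 = 349.1, so F = 349.1 / 2.08 = 168 N.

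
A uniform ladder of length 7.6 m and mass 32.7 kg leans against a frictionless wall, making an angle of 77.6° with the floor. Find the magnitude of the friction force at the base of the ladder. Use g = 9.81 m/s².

f ≈ 35.3 N

About the foot of the ladder:
Ladder weight 32.7×9.81 = 320.8 N acts at 3.8 m along the ladder; its horizontal arm is 3.8·cos77.6° = 0.816 m → τ = 261.8 N·m clockwise.
Wall normal N acts horizontally at the top; its moment arm is the height L sinθ = 7.6·sin77.6° = 7.423 m, counterclockwise.
Στ = 0 ⇒ N × 7.423 = 261.8 ⇒ N = 35.3 N.
ΣFx = 0: friction at the foot balances the wall's push, so f = N_wall = 35.3 N.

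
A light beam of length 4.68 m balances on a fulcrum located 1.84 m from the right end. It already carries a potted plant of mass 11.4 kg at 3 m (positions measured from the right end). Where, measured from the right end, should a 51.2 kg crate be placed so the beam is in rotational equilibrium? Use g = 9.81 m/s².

About the fulcrum (at 1.84 m from the right end):
Potted plant: 11.4 × 9.81 = 111.8 N down at 3 m → arm 1.16 m, τ = 111.8 × 1.16 = 129.7 N·m counterclockwise.
Net moment of existing loads = 129.7 N·m counterclockwise.
The crate weighs 51.2 × 9.81 = 502.3 N and must supply an equal clockwise moment, so its lever arm about the fulcrum is 129.7 / 502.3 = 0.258 m.
That puts it at 1.84 − 0.258 = 1.58 m from the right end.

x ≈ 1.58 m from the right end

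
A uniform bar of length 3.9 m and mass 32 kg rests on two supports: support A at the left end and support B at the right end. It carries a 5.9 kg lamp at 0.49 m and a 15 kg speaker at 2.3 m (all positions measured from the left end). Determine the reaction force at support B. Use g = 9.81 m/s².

Choose support A as the axis so its reaction then has zero moment arm.
Beam weight: 32 × 9.81 = 313.9 N down at 1.95 m → arm 1.95 m, τ = 313.9 × 1.95 = 612.1 N·m clockwise.
Lamp: 5.9 × 9.81 = 57.88 N down at 0.49 m → arm 0.49 m, τ = 57.88 × 0.49 = 28.36 N·m clockwise.
Speaker: 15 × 9.81 = 147.2 N down at 2.3 m → arm 2.3 m, τ = 147.2 × 2.3 = 338.6 N·m clockwise.
Net load moment about support A = 979.1 N·m clockwise.
Reaction R at support B is upward at 3.9 m, arm 3.9 m → moment R × 3.9 counterclockwise.
Balancing moments: R × 3.9 = 979.1, giving R = 251 N.

R_B ≈ 251 N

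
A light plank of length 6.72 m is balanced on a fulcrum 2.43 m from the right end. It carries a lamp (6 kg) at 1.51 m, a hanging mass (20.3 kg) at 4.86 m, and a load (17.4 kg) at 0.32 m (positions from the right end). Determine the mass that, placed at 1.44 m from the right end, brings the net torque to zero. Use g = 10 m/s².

Choose the fulcrum (at 2.43 m from the right end) as the axis so the support reaction has zero arm there.
Lamp: 6 × 10 = 60 N down at 1.51 m → arm 0.92 m, τ = 60 × 0.92 = 55.2 N·m clockwise.
Hanging mass: 20.3 × 10 = 203 N down at 4.86 m → arm 2.43 m, τ = 203 × 2.43 = 493.3 N·m counterclockwise.
Load: 17.4 × 10 = 174 N down at 0.32 m → arm 2.11 m, τ = 174 × 2.11 = 367.1 N·m clockwise.
Net moment of known loads = 71 N·m counterclockwise.
An unknown mass m at 1.44 m has arm 0.99 m; its moment is m·g·0.99 clockwise.
Setting net torque to zero: m × 10 × 0.99 = 71 → m = 71 / (10 × 0.99) = 7.17 kg.

m ≈ 7.17 kg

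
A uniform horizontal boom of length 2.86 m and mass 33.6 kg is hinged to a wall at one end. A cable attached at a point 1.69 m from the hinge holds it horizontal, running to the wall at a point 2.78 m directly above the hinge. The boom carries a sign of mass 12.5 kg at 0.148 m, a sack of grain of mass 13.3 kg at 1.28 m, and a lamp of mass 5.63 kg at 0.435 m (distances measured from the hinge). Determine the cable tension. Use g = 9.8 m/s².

T ≈ 471 N

About the hinge:
Beam weight: 33.6 × 9.8 = 329.3 N down at 1.43 m → arm 1.43 m, τ = 329.3 × 1.43 = 470.9 N·m clockwise.
Sign: 12.5 × 9.8 = 122.5 N down at 0.148 m → arm 0.148 m, τ = 122.5 × 0.148 = 18.13 N·m clockwise.
Sack of grain: 13.3 × 9.8 = 130.3 N down at 1.28 m → arm 1.28 m, τ = 130.3 × 1.28 = 166.8 N·m clockwise.
Lamp: 5.63 × 9.8 = 55.17 N down at 0.435 m → arm 0.435 m, τ = 55.17 × 0.435 = 24 N·m clockwise.
Total clockwise load moment = 679.8 N·m.
The cable tension T acts at 1.69 m; only its component perpendicular to the boom, T sinθ, produces torque. sinθ = h/√(h²+d²) = 2.78/√(2.78²+1.69²) = 0.8545.
Balancing moments: T × 1.69 × 0.8545 = 679.8, giving T = 679.8 / 1.444 = 471 N.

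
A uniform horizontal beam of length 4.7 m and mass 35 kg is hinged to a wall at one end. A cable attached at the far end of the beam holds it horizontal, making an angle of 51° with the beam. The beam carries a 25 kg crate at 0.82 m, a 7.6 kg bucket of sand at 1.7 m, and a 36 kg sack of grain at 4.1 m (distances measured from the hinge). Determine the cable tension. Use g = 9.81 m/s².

T ≈ 707 N

About the hinge:
Beam weight: 35 × 9.81 = 343.4 N down at 2.35 m → arm 2.35 m, τ = 343.4 × 2.35 = 807 N·m clockwise.
Crate: 25 × 9.81 = 245.2 N down at 0.82 m → arm 0.82 m, τ = 245.2 × 0.82 = 201.1 N·m clockwise.
Bucket of sand: 7.6 × 9.81 = 74.56 N down at 1.7 m → arm 1.7 m, τ = 74.56 × 1.7 = 126.8 N·m clockwise.
Sack of grain: 36 × 9.81 = 353.2 N down at 4.1 m → arm 4.1 m, τ = 353.2 × 4.1 = 1448 N·m clockwise.
Total clockwise load moment = 2583 N·m.
The cable tension T acts at 4.7 m; only its component perpendicular to the beam, T sinθ, produces torque. sin 51° = 0.7771.
Στ = 0 ⇒ T × 4.7 × 0.7771 = 2583 ⇒ T = 2583 / 3.652 = 707 N.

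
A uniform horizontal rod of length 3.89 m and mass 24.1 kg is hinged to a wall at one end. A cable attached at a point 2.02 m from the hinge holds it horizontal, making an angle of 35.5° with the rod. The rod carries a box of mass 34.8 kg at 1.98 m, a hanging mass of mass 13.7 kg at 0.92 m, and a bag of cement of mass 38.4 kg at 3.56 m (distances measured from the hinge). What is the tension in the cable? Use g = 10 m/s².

Taking torques about the hinge:
Beam weight: 24.1 × 10 = 241 N down at 1.945 m → arm 1.945 m, τ = 241 × 1.945 = 468.7 N·m clockwise.
Box: 34.8 × 10 = 348 N down at 1.98 m → arm 1.98 m, τ = 348 × 1.98 = 689 N·m clockwise.
Hanging mass: 13.7 × 10 = 137 N down at 0.92 m → arm 0.92 m, τ = 137 × 0.92 = 126 N·m clockwise.
Bag of cement: 38.4 × 10 = 384 N down at 3.56 m → arm 3.56 m, τ = 384 × 3.56 = 1367 N·m clockwise.
Total clockwise load moment = 2651 N·m.
The cable tension T acts at 2.02 m; only its component perpendicular to the rod, T sinθ, produces torque. sin 35.5° = 0.5807.
Στ = 0 ⇒ T × 2.02 × 0.5807 = 2651 ⇒ T = 2651 / 1.173 = 2260 N.

T ≈ 2260 N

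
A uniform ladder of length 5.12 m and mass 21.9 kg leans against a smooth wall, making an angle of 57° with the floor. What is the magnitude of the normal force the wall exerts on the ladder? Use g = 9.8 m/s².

About the foot of the ladder:
Ladder weight 21.9×9.8 = 214.6 N acts at 2.56 m along the ladder; its horizontal arm is 2.56·cos57° = 1.394 m → τ = 299.2 N·m clockwise.
Wall normal N acts horizontally at the top; its moment arm is the height L sinθ = 5.12·sin57° = 4.294 m, counterclockwise.
Setting net torque to zero: N × 4.294 = 299.2 → N = 69.7 N.

N_wall ≈ 69.7 N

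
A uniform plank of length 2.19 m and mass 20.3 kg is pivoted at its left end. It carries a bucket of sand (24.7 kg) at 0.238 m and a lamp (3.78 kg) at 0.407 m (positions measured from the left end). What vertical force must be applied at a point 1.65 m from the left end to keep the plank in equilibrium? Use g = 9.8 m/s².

Taking torques about the left end:
Beam weight: 20.3 × 9.8 = 198.9 N down at 1.095 m → arm 1.095 m, τ = 198.9 × 1.095 = 217.8 N·m clockwise.
Bucket of sand: 24.7 × 9.8 = 242.1 N down at 0.238 m → arm 0.238 m, τ = 242.1 × 0.238 = 57.62 N·m clockwise.
Lamp: 3.78 × 9.8 = 37.04 N down at 0.407 m → arm 0.407 m, τ = 37.04 × 0.407 = 15.08 N·m clockwise.
Net moment of the loads = 290.5 N·m clockwise.
The upward force F acts at a point 1.65 m from the left end, arm 1.65 m, giving F × 1.65 counterclockwise.
For rotational equilibrium, F × 1.65 = 290.5, so F = 290.5 / 1.65 = 176 N.

F ≈ 176 N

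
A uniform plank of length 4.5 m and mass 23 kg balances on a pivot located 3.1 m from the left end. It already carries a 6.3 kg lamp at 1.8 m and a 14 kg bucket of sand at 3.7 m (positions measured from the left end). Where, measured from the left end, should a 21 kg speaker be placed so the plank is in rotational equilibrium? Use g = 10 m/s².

x ≈ 4.02 m from the left end

Choose the pivot (at 3.1 m from the left end) as the axis so the support reaction has zero arm there.
Beam weight: 23 × 10 = 230 N down at 2.25 m → arm 0.85 m, τ = 230 × 0.85 = 195.5 N·m counterclockwise.
Lamp: 6.3 × 10 = 63 N down at 1.8 m → arm 1.3 m, τ = 63 × 1.3 = 81.9 N·m counterclockwise.
Bucket of sand: 14 × 10 = 140 N down at 3.7 m → arm 0.6 m, τ = 140 × 0.6 = 84 N·m clockwise.
Net moment of existing loads = 193.4 N·m counterclockwise.
The speaker weighs 21 × 10 = 210 N and must supply an equal clockwise moment, so its lever arm about the pivot is 193.4 / 210 = 0.921 m.
That puts it at 3.1 + 0.921 = 4.02 m from the left end.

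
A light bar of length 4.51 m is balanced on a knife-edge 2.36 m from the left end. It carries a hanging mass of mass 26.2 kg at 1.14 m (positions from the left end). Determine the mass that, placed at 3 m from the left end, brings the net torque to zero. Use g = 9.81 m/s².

m ≈ 49.9 kg

Sum moments about the knife-edge (at 2.36 m from the left end) (the support reaction has zero arm there).
Hanging mass: 26.2 × 9.81 = 257 N down at 1.14 m → arm 1.22 m, τ = 257 × 1.22 = 313.5 N·m counterclockwise.
Net moment of known loads = 313.5 N·m counterclockwise.
An unknown mass m at 3 m has arm 0.64 m; its moment is m·g·0.64 clockwise.
For rotational equilibrium, m × 9.81 × 0.64 = 313.5, so m = 313.5 / (9.81 × 0.64) = 49.9 kg.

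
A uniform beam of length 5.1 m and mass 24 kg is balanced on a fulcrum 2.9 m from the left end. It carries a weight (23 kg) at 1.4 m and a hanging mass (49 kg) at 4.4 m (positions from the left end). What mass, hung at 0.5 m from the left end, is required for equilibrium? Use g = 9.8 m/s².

Taking torques about the fulcrum (at 2.9 m from the left end):
Beam weight: 24 × 9.8 = 235.2 N down at 2.55 m → arm 0.35 m, τ = 235.2 × 0.35 = 82.32 N·m counterclockwise.
Weight: 23 × 9.8 = 225.4 N down at 1.4 m → arm 1.5 m, τ = 225.4 × 1.5 = 338.1 N·m counterclockwise.
Hanging mass: 49 × 9.8 = 480.2 N down at 4.4 m → arm 1.5 m, τ = 480.2 × 1.5 = 720.3 N·m clockwise.
Net moment of known loads = 299.9 N·m clockwise.
An unknown mass m at 0.5 m has arm 2.4 m; its moment is m·g·2.4 counterclockwise.
Στ = 0 ⇒ m × 9.8 × 2.4 = 299.9 ⇒ m = 299.9 / (9.8 × 2.4) = 12.8 kg.

m ≈ 12.8 kg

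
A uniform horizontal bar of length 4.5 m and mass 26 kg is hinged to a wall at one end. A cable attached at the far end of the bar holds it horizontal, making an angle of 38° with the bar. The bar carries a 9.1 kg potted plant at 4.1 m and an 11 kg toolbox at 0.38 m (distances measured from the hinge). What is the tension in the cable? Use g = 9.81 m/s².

T ≈ 354 N

Taking torques about the hinge:
Beam weight: 26 × 9.81 = 255.1 N down at 2.25 m → arm 2.25 m, τ = 255.1 × 2.25 = 574 N·m clockwise.
Potted plant: 9.1 × 9.81 = 89.27 N down at 4.1 m → arm 4.1 m, τ = 89.27 × 4.1 = 366 N·m clockwise.
Toolbox: 11 × 9.81 = 107.9 N down at 0.38 m → arm 0.38 m, τ = 107.9 × 0.38 = 41 N·m clockwise.
Total clockwise load moment = 981 N·m.
The cable tension T acts at 4.5 m; only its component perpendicular to the bar, T sinθ, produces torque. sin 38° = 0.6157.
Balancing moments: T × 4.5 × 0.6157 = 981, giving T = 981 / 2.771 = 354 N.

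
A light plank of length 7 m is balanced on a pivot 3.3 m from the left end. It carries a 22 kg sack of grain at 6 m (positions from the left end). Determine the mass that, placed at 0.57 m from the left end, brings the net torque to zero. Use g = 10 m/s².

m ≈ 21.8 kg

Take moments about the pivot (at 3.3 m from the left end).
Sack of grain: 22 × 10 = 220 N down at 6 m → arm 2.7 m, τ = 220 × 2.7 = 594 N·m clockwise.
Net moment of known loads = 594 N·m clockwise.
An unknown mass m at 0.57 m has arm 2.73 m; its moment is m·g·2.73 counterclockwise.
Setting net torque to zero: m × 10 × 2.73 = 594 → m = 594 / (10 × 2.73) = 21.8 kg.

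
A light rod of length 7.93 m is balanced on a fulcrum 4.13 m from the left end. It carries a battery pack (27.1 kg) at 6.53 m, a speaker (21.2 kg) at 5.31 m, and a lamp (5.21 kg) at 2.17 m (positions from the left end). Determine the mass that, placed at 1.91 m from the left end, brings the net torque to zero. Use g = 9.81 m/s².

m ≈ 36 kg

Choose the fulcrum (at 4.13 m from the left end) as the axis so the support reaction has zero arm there.
Battery pack: 27.1 × 9.81 = 265.9 N down at 6.53 m → arm 2.4 m, τ = 265.9 × 2.4 = 638.2 N·m clockwise.
Speaker: 21.2 × 9.81 = 208 N down at 5.31 m → arm 1.18 m, τ = 208 × 1.18 = 245.4 N·m clockwise.
Lamp: 5.21 × 9.81 = 51.11 N down at 2.17 m → arm 1.96 m, τ = 51.11 × 1.96 = 100.2 N·m counterclockwise.
Net moment of known loads = 783.4 N·m clockwise.
An unknown mass m at 1.91 m has arm 2.22 m; its moment is m·g·2.22 counterclockwise.
Setting net torque to zero: m × 9.81 × 2.22 = 783.4 → m = 783.4 / (9.81 × 2.22) = 36 kg.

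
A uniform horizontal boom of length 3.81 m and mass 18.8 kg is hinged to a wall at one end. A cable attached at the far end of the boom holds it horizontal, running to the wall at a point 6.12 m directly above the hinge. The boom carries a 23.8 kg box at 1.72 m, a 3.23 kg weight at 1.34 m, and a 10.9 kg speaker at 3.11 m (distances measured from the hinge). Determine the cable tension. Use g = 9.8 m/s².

Choose the hinge as the axis so the unknown hinge reaction has zero arm there.
Beam weight: 18.8 × 9.8 = 184.2 N down at 1.905 m → arm 1.905 m, τ = 184.2 × 1.905 = 350.9 N·m clockwise.
Box: 23.8 × 9.8 = 233.2 N down at 1.72 m → arm 1.72 m, τ = 233.2 × 1.72 = 401.1 N·m clockwise.
Weight: 3.23 × 9.8 = 31.65 N down at 1.34 m → arm 1.34 m, τ = 31.65 × 1.34 = 42.41 N·m clockwise.
Speaker: 10.9 × 9.8 = 106.8 N down at 3.11 m → arm 3.11 m, τ = 106.8 × 3.11 = 332.1 N·m clockwise.
Total clockwise load moment = 1127 N·m.
The cable tension T acts at 3.81 m; only its component perpendicular to the boom, T sinθ, produces torque. sinθ = h/√(h²+d²) = 6.12/√(6.12²+3.81²) = 0.8489.
For rotational equilibrium, T × 3.81 × 0.8489 = 1127, so T = 1127 / 3.234 = 348 N.

T ≈ 348 N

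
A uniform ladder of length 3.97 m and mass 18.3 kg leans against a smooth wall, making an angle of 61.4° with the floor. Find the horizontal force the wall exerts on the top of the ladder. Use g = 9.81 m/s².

Sum moments about the foot of the ladder (the floor normal and friction both act there and drop out).
Ladder weight 18.3×9.81 = 179.5 N acts at 1.985 m along the ladder; its horizontal arm is 1.985·cos61.4° = 0.9502 m → τ = 170.6 N·m clockwise.
Wall normal N acts horizontally at the top; its moment arm is the height L sinθ = 3.97·sin61.4° = 3.486 m, counterclockwise.
For rotational equilibrium, N × 3.486 = 170.6, so N = 48.9 N.

N_wall ≈ 48.9 N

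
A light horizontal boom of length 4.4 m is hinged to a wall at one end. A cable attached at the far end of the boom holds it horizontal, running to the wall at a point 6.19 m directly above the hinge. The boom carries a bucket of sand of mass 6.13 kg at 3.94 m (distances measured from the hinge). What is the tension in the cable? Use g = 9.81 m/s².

About the hinge:
Bucket of sand: 6.13 × 9.81 = 60.14 N down at 3.94 m → arm 3.94 m, τ = 60.14 × 3.94 = 237 N·m clockwise.
Total clockwise load moment = 237 N·m.
The cable tension T acts at 4.4 m; only its component perpendicular to the boom, T sinθ, produces torque. sinθ = h/√(h²+d²) = 6.19/√(6.19²+4.4²) = 0.8151.
Balancing moments: T × 4.4 × 0.8151 = 237, giving T = 237 / 3.586 = 66.1 N.

T ≈ 66.1 N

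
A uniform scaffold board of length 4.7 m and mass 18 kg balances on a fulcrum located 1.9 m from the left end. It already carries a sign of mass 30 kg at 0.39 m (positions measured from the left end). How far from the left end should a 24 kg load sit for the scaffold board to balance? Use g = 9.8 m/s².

x ≈ 3.45 m from the left end

Sum moments about the fulcrum (at 1.9 m from the left end) (the support reaction has zero arm there).
Beam weight: 18 × 9.8 = 176.4 N down at 2.35 m → arm 0.45 m, τ = 176.4 × 0.45 = 79.38 N·m clockwise.
Sign: 30 × 9.8 = 294 N down at 0.39 m → arm 1.51 m, τ = 294 × 1.51 = 443.9 N·m counterclockwise.
Net moment of existing loads = 364.5 N·m counterclockwise.
The load weighs 24 × 9.8 = 235.2 N and must supply an equal clockwise moment, so its lever arm about the fulcrum is 364.5 / 235.2 = 1.55 m.
That puts it at 1.9 + 1.55 = 3.45 m from the left end.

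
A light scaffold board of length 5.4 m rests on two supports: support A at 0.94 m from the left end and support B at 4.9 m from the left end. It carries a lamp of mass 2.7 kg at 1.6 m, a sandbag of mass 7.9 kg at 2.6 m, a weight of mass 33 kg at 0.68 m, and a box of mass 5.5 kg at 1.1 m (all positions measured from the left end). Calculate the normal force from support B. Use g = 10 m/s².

Sum moments about support A (its reaction then has zero moment arm).
Lamp: 2.7 × 10 = 27 N down at 1.6 m → arm 0.66 m, τ = 27 × 0.66 = 17.82 N·m clockwise.
Sandbag: 7.9 × 10 = 79 N down at 2.6 m → arm 1.66 m, τ = 79 × 1.66 = 131.1 N·m clockwise.
Weight: 33 × 10 = 330 N down at 0.68 m → arm 0.26 m, τ = 330 × 0.26 = 85.8 N·m counterclockwise.
Box: 5.5 × 10 = 55 N down at 1.1 m → arm 0.16 m, τ = 55 × 0.16 = 8.8 N·m clockwise.
Net load moment about support A = 71.92 N·m clockwise.
Reaction R at support B is upward at 4.9 m, arm 3.96 m → moment R × 3.96 counterclockwise.
Balancing moments: R × 3.96 = 71.92, giving R = 18.2 N.

R_B ≈ 18.2 N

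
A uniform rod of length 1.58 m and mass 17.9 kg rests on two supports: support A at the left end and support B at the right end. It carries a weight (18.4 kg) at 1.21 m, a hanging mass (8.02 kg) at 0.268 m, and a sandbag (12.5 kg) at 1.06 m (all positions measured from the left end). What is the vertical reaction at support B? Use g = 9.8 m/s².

R_B ≈ 321 N

Taking torques about support A:
Beam weight: 17.9 × 9.8 = 175.4 N down at 0.79 m → arm 0.79 m, τ = 175.4 × 0.79 = 138.6 N·m clockwise.
Weight: 18.4 × 9.8 = 180.3 N down at 1.21 m → arm 1.21 m, τ = 180.3 × 1.21 = 218.2 N·m clockwise.
Hanging mass: 8.02 × 9.8 = 78.6 N down at 0.268 m → arm 0.268 m, τ = 78.6 × 0.268 = 21.06 N·m clockwise.
Sandbag: 12.5 × 9.8 = 122.5 N down at 1.06 m → arm 1.06 m, τ = 122.5 × 1.06 = 129.8 N·m clockwise.
Net load moment about support A = 507.7 N·m clockwise.
Reaction R at support B is upward at 1.58 m, arm 1.58 m → moment R × 1.58 counterclockwise.
Στ = 0 ⇒ R × 1.58 = 507.7 ⇒ R = 321 N.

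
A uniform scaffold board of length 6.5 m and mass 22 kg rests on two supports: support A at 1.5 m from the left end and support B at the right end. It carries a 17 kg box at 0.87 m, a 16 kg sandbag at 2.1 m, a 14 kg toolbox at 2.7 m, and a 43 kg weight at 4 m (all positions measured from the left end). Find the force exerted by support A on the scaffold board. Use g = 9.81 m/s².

R_A ≈ 781 N

Taking torques about support B:
Beam weight: 22 × 9.81 = 215.8 N down at 3.25 m → arm 3.25 m, τ = 215.8 × 3.25 = 701.4 N·m counterclockwise.
Box: 17 × 9.81 = 166.8 N down at 0.87 m → arm 5.63 m, τ = 166.8 × 5.63 = 939.1 N·m counterclockwise.
Sandbag: 16 × 9.81 = 157 N down at 2.1 m → arm 4.4 m, τ = 157 × 4.4 = 690.8 N·m counterclockwise.
Toolbox: 14 × 9.81 = 137.3 N down at 2.7 m → arm 3.8 m, τ = 137.3 × 3.8 = 521.7 N·m counterclockwise.
Weight: 43 × 9.81 = 421.8 N down at 4 m → arm 2.5 m, τ = 421.8 × 2.5 = 1054 N·m counterclockwise.
Net load moment about support B = 3907 N·m counterclockwise.
Reaction R at support A is upward at 1.5 m, arm 5 m → moment R × 5 clockwise.
For rotational equilibrium, R × 5 = 3907, so R = 781 N.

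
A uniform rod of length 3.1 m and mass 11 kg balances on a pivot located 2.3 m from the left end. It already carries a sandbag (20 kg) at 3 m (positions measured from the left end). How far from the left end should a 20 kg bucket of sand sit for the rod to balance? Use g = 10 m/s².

x ≈ 2.01 m from the left end

Take moments about the pivot (at 2.3 m from the left end).
Beam weight: 11 × 10 = 110 N down at 1.55 m → arm 0.75 m, τ = 110 × 0.75 = 82.5 N·m counterclockwise.
Sandbag: 20 × 10 = 200 N down at 3 m → arm 0.7 m, τ = 200 × 0.7 = 140 N·m clockwise.
Net moment of existing loads = 57.5 N·m clockwise.
The bucket of sand weighs 20 × 10 = 200 N and must supply an equal counterclockwise moment, so its lever arm about the pivot is 57.5 / 200 = 0.287 m.
That puts it at 2.3 − 0.287 = 2.01 m from the left end.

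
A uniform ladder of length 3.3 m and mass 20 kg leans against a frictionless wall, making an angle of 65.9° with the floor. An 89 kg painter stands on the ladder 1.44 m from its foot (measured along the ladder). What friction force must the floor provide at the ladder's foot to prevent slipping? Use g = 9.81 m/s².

Take moments about the foot of the ladder.
Ladder weight 20×9.81 = 196.2 N acts at 1.65 m along the ladder; its horizontal arm is 1.65·cos65.9° = 0.6737 m → τ = 132.2 N·m clockwise.
Painter: 89×9.81 = 873.1 N at 1.44 m → arm 0.588 m → τ = 513.4 N·m clockwise.
Wall normal N acts horizontally at the top; its moment arm is the height L sinθ = 3.3·sin65.9° = 3.012 m, counterclockwise.
Balancing moments: N × 3.012 = 645.6, giving N = 214 N.
ΣFx = 0: friction at the foot balances the wall's push, so f = N_wall = 214 N.

f ≈ 214 N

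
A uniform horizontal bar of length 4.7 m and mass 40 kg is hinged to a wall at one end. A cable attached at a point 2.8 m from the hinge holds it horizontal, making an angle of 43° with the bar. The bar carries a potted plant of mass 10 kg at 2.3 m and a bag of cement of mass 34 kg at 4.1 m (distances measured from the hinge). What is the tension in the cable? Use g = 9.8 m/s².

Choose the hinge as the axis so the unknown hinge reaction has zero arm there.
Beam weight: 40 × 9.8 = 392 N down at 2.35 m → arm 2.35 m, τ = 392 × 2.35 = 921.2 N·m clockwise.
Potted plant: 10 × 9.8 = 98 N down at 2.3 m → arm 2.3 m, τ = 98 × 2.3 = 225.4 N·m clockwise.
Bag of cement: 34 × 9.8 = 333.2 N down at 4.1 m → arm 4.1 m, τ = 333.2 × 4.1 = 1366 N·m clockwise.
Total clockwise load moment = 2513 N·m.
The cable tension T acts at 2.8 m; only its component perpendicular to the bar, T sinθ, produces torque. sin 43° = 0.682.
Setting net torque to zero: T × 2.8 × 0.682 = 2513 → T = 2513 / 1.91 = 1320 N.

T ≈ 1320 N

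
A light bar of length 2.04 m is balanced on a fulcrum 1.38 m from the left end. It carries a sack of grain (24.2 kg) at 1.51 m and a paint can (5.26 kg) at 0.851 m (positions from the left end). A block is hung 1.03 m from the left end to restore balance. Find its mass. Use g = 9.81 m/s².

About the fulcrum (at 1.38 m from the left end):
Sack of grain: 24.2 × 9.81 = 237.4 N down at 1.51 m → arm 0.13 m, τ = 237.4 × 0.13 = 30.86 N·m clockwise.
Paint can: 5.26 × 9.81 = 51.6 N down at 0.851 m → arm 0.529 m, τ = 51.6 × 0.529 = 27.3 N·m counterclockwise.
Net moment of known loads = 3.56 N·m clockwise.
An unknown mass m at 1.03 m has arm 0.35 m; its moment is m·g·0.35 counterclockwise.
Setting net torque to zero: m × 9.81 × 0.35 = 3.56 → m = 3.56 / (9.81 × 0.35) = 1.04 kg.

m ≈ 1.04 kg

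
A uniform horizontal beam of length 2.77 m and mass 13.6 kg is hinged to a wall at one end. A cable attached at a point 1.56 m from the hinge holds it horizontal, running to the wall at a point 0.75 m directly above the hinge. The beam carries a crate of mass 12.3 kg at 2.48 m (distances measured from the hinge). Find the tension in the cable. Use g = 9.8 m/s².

T ≈ 715 N

Choose the hinge as the axis so the unknown hinge reaction has zero arm there.
Beam weight: 13.6 × 9.8 = 133.3 N down at 1.385 m → arm 1.385 m, τ = 133.3 × 1.385 = 184.6 N·m clockwise.
Crate: 12.3 × 9.8 = 120.5 N down at 2.48 m → arm 2.48 m, τ = 120.5 × 2.48 = 298.8 N·m clockwise.
Total clockwise load moment = 483.4 N·m.
The cable tension T acts at 1.56 m; only its component perpendicular to the beam, T sinθ, produces torque. sinθ = h/√(h²+d²) = 0.75/√(0.75²+1.56²) = 0.4333.
Στ = 0 ⇒ T × 1.56 × 0.4333 = 483.4 ⇒ T = 483.4 / 0.6759 = 715 N.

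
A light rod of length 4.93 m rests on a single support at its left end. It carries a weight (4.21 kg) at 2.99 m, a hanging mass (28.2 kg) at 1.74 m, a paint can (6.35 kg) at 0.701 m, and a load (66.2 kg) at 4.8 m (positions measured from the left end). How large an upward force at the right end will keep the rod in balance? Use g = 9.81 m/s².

F ≈ 764 N

Sum moments about the left end (the unknown pivot reaction has zero arm there).
Weight: 4.21 × 9.81 = 41.3 N down at 2.99 m → arm 2.99 m, τ = 41.3 × 2.99 = 123.5 N·m clockwise.
Hanging mass: 28.2 × 9.81 = 276.6 N down at 1.74 m → arm 1.74 m, τ = 276.6 × 1.74 = 481.3 N·m clockwise.
Paint can: 6.35 × 9.81 = 62.29 N down at 0.701 m → arm 0.701 m, τ = 62.29 × 0.701 = 43.67 N·m clockwise.
Load: 66.2 × 9.81 = 649.4 N down at 4.8 m → arm 4.8 m, τ = 649.4 × 4.8 = 3117 N·m clockwise.
Net moment of the loads = 3765 N·m clockwise.
The upward force F acts at the right end, arm 4.93 m, giving F × 4.93 counterclockwise.
Balancing moments: F × 4.93 = 3765, giving F = 3765 / 4.93 = 764 N.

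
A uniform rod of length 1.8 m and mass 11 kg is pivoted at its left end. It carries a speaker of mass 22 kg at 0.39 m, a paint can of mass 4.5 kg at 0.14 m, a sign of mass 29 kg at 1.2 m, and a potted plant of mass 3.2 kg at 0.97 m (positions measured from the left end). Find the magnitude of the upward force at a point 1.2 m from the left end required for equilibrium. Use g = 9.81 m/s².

About the left end:
Beam weight: 11 × 9.81 = 107.9 N down at 0.9 m → arm 0.9 m, τ = 107.9 × 0.9 = 97.11 N·m clockwise.
Speaker: 22 × 9.81 = 215.8 N down at 0.39 m → arm 0.39 m, τ = 215.8 × 0.39 = 84.16 N·m clockwise.
Paint can: 4.5 × 9.81 = 44.15 N down at 0.14 m → arm 0.14 m, τ = 44.15 × 0.14 = 6.181 N·m clockwise.
Sign: 29 × 9.81 = 284.5 N down at 1.2 m → arm 1.2 m, τ = 284.5 × 1.2 = 341.4 N·m clockwise.
Potted plant: 3.2 × 9.81 = 31.39 N down at 0.97 m → arm 0.97 m, τ = 31.39 × 0.97 = 30.45 N·m clockwise.
Net moment of the loads = 559.3 N·m clockwise.
The upward force F acts at a point 1.2 m from the left end, arm 1.2 m, giving F × 1.2 counterclockwise.
Balancing moments: F × 1.2 = 559.3, giving F = 559.3 / 1.2 = 466 N.

F ≈ 466 N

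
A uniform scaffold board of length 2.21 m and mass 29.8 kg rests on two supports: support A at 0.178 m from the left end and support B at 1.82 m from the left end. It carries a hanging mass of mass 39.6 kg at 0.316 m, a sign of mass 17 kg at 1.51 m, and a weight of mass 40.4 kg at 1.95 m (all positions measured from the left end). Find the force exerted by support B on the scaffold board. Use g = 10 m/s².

About support A:
Beam weight: 29.8 × 10 = 298 N down at 1.105 m → arm 0.927 m, τ = 298 × 0.927 = 276.2 N·m clockwise.
Hanging mass: 39.6 × 10 = 396 N down at 0.316 m → arm 0.138 m, τ = 396 × 0.138 = 54.65 N·m clockwise.
Sign: 17 × 10 = 170 N down at 1.51 m → arm 1.332 m, τ = 170 × 1.332 = 226.4 N·m clockwise.
Weight: 40.4 × 10 = 404 N down at 1.95 m → arm 1.772 m, τ = 404 × 1.772 = 715.9 N·m clockwise.
Net load moment about support A = 1273 N·m clockwise.
Reaction R at support B is upward at 1.82 m, arm 1.642 m → moment R × 1.642 counterclockwise.
Στ = 0 ⇒ R × 1.642 = 1273 ⇒ R = 775 N.

R_B ≈ 775 N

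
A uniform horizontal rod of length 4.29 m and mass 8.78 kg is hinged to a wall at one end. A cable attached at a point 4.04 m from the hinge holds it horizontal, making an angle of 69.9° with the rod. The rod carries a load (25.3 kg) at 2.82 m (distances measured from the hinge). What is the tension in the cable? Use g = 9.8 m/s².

About the hinge:
Beam weight: 8.78 × 9.8 = 86.04 N down at 2.145 m → arm 2.145 m, τ = 86.04 × 2.145 = 184.6 N·m clockwise.
Load: 25.3 × 9.8 = 247.9 N down at 2.82 m → arm 2.82 m, τ = 247.9 × 2.82 = 699.1 N·m clockwise.
Total clockwise load moment = 883.7 N·m.
The cable tension T acts at 4.04 m; only its component perpendicular to the rod, T sinθ, produces torque. sin 69.9° = 0.9391.
Setting net torque to zero: T × 4.04 × 0.9391 = 883.7 → T = 883.7 / 3.794 = 233 N.

T ≈ 233 N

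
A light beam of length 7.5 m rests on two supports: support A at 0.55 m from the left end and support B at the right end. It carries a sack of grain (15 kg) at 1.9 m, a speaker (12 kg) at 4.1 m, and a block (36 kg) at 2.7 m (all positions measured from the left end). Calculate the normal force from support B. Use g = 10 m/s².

R_B ≈ 202 N

Take moments about support A.
Sack of grain: 15 × 10 = 150 N down at 1.9 m → arm 1.35 m, τ = 150 × 1.35 = 202.5 N·m clockwise.
Speaker: 12 × 10 = 120 N down at 4.1 m → arm 3.55 m, τ = 120 × 3.55 = 426 N·m clockwise.
Block: 36 × 10 = 360 N down at 2.7 m → arm 2.15 m, τ = 360 × 2.15 = 774 N·m clockwise.
Net load moment about support A = 1402 N·m clockwise.
Reaction R at support B is upward at 7.5 m, arm 6.95 m → moment R × 6.95 counterclockwise.
For rotational equilibrium, R × 6.95 = 1402, so R = 202 N.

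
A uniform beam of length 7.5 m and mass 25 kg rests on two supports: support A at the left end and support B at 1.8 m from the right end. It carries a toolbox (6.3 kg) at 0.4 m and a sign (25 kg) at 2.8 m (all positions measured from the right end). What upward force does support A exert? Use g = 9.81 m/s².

Taking torques about support B:
Beam weight: 25 × 9.81 = 245.2 N down at 3.75 m → arm 1.95 m, τ = 245.2 × 1.95 = 478.1 N·m counterclockwise.
Toolbox: 6.3 × 9.81 = 61.8 N down at 0.4 m → arm 1.4 m, τ = 61.8 × 1.4 = 86.52 N·m clockwise.
Sign: 25 × 9.81 = 245.2 N down at 2.8 m → arm 1 m, τ = 245.2 × 1 = 245.2 N·m counterclockwise.
Net load moment about support B = 636.8 N·m counterclockwise.
Reaction R at support A is upward at 7.5 m, arm 5.7 m → moment R × 5.7 clockwise.
For rotational equilibrium, R × 5.7 = 636.8, so R = 112 N.

R_A ≈ 112 N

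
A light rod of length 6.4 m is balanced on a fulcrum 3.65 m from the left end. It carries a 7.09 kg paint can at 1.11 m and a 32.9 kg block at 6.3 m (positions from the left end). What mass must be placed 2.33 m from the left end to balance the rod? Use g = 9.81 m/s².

About the fulcrum (at 3.65 m from the left end):
Paint can: 7.09 × 9.81 = 69.55 N down at 1.11 m → arm 2.54 m, τ = 69.55 × 2.54 = 176.7 N·m counterclockwise.
Block: 32.9 × 9.81 = 322.7 N down at 6.3 m → arm 2.65 m, τ = 322.7 × 2.65 = 855.2 N·m clockwise.
Net moment of known loads = 678.5 N·m clockwise.
An unknown mass m at 2.33 m has arm 1.32 m; its moment is m·g·1.32 counterclockwise.
For rotational equilibrium, m × 9.81 × 1.32 = 678.5, so m = 678.5 / (9.81 × 1.32) = 52.4 kg.

m ≈ 52.4 kg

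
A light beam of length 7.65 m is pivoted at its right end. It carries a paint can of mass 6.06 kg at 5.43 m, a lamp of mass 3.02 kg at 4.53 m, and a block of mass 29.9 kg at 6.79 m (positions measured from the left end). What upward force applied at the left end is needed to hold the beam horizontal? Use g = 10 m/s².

Taking torques about the right end:
Paint can: 6.06 × 10 = 60.6 N down at 5.43 m → arm 2.22 m, τ = 60.6 × 2.22 = 134.5 N·m counterclockwise.
Lamp: 3.02 × 10 = 30.2 N down at 4.53 m → arm 3.12 m, τ = 30.2 × 3.12 = 94.22 N·m counterclockwise.
Block: 29.9 × 10 = 299 N down at 6.79 m → arm 0.86 m, τ = 299 × 0.86 = 257.1 N·m counterclockwise.
Net moment of the loads = 485.8 N·m counterclockwise.
The upward force F acts at the left end, arm 7.65 m, giving F × 7.65 clockwise.
Στ = 0 ⇒ F × 7.65 = 485.8 ⇒ F = 485.8 / 7.65 = 63.5 N.

F ≈ 63.5 N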